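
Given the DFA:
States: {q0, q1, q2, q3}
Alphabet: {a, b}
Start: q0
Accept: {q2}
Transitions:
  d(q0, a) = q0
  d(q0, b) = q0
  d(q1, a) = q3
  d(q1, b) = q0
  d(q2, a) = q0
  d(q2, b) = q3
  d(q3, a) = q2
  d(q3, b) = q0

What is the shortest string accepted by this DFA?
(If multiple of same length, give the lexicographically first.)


BFS by string length (lex-first path to each state shown):
  len 0: q0<-""
  len 1: q0<-"a"
  len 2: q0<-"aa"
  len 3: q0<-"aaa"
  len 4: q0<-"aaaa"
  len 5: q0<-"aaaaa"
  len 6: q0<-"aaaaaa"
  len 7: q0<-"aaaaaaa"
  len 8: q0<-"aaaaaaaa"

No string accepted (empty language)


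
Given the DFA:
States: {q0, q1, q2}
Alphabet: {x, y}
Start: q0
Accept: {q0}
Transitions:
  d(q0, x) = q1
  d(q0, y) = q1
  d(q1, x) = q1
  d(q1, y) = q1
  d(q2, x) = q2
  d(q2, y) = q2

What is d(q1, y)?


Looking up transition d(q1, y)

q1


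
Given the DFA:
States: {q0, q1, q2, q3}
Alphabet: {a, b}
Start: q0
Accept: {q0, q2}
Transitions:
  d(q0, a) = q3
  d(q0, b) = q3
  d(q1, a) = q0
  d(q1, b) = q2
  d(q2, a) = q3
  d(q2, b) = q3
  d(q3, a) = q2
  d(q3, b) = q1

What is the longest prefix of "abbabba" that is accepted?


Run the DFA, marking each prefix where the state is accepting:
  "" -> q0 [accept]
  "a" -> q3 [reject]
  "ab" -> q1 [reject]
  "abb" -> q2 [accept]
  "abba" -> q3 [reject]
  "abbab" -> q1 [reject]
  "abbabb" -> q2 [accept]
  "abbabba" -> q3 [reject]

"abbabb"


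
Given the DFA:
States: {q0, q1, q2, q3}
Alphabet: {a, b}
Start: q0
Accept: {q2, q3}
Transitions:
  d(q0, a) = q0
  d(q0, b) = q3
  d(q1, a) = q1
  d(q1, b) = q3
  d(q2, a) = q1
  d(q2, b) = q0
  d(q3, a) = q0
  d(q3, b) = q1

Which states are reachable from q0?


BFS from q0:
  layer 0: {q0}
  layer 1: {q3}
  layer 2: {q1}

{q0, q1, q3}


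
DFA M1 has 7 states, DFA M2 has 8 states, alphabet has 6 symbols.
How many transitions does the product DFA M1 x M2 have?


Product DFA has 7 * 8 = 56 states.
Each has 6 transitions: 56 * 6 = 336

336


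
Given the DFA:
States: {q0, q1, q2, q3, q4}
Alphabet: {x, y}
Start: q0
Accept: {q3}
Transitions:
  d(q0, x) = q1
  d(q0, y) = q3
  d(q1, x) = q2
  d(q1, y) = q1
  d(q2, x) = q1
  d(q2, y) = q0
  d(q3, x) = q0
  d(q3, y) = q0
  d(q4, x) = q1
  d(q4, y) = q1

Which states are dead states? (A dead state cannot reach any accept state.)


Forward reachability from each state:
  q0 -> reaches accept state q3 (live)
  q1 -> reaches accept state q3 (live)
  q2 -> reaches accept state q3 (live)
  q3 -> reaches accept state q3 (live)
  q4 -> reaches accept state q3 (live)

None (all states can reach an accept state)


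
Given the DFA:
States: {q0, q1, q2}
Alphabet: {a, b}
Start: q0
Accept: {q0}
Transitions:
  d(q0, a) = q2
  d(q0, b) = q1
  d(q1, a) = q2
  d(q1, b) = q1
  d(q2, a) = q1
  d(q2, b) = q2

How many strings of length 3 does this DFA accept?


Enumerating all length-3 strings:
  "aaa" -> q2 [reject]
  "aab" -> q1 [reject]
  "aba" -> q1 [reject]
  "abb" -> q2 [reject]
  "baa" -> q1 [reject]
  "bab" -> q2 [reject]
  "bba" -> q2 [reject]
  "bbb" -> q1 [reject]

0 out of 8


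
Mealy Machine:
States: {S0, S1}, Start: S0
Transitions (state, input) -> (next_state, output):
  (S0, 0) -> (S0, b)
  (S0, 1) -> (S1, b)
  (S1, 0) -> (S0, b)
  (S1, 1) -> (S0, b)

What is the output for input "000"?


Step-by-step:
  (S0, 0) -> (S0, b)
  (S0, 0) -> (S0, b)
  (S0, 0) -> (S0, b)

"bbb"


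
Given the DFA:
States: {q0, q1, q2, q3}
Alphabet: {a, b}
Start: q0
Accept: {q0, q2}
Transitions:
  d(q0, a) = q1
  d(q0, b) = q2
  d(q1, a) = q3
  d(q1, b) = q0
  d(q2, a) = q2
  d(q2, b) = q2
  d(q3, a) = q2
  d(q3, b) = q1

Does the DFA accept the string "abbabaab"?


Trace: q0 -> q1 -> q0 -> q2 -> q2 -> q2 -> q2 -> q2 -> q2
Final state: q2
Accept states: {q0, q2}

Yes, accepted (final state q2 is an accept state)


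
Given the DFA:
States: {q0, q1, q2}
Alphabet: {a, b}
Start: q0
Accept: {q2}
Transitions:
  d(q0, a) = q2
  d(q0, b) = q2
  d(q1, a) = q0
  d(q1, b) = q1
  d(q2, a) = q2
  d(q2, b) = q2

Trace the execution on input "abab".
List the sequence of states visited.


Input: abab
d(q0, a) = q2
d(q2, b) = q2
d(q2, a) = q2
d(q2, b) = q2


q0 -> q2 -> q2 -> q2 -> q2


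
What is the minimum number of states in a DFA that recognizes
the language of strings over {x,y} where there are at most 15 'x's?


States: count = 0, 1, ..., 15 (all accepting; 16 states), plus a dead state for count > 15.
Total: 16 + 1 = 17.

17


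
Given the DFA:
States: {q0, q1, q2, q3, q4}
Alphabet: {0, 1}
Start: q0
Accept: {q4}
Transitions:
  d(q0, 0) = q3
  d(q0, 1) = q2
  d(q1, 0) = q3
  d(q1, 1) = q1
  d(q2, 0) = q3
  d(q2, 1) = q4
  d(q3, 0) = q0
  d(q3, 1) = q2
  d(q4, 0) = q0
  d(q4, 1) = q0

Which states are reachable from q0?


BFS from q0:
  layer 0: {q0}
  layer 1: {q2, q3}
  layer 2: {q4}

{q0, q2, q3, q4}


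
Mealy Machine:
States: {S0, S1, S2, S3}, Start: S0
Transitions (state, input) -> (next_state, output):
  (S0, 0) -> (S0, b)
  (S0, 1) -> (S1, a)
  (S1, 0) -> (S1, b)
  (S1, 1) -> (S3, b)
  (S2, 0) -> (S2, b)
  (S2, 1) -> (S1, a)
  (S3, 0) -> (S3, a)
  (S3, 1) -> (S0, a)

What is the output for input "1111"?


Step-by-step:
  (S0, 1) -> (S1, a)
  (S1, 1) -> (S3, b)
  (S3, 1) -> (S0, a)
  (S0, 1) -> (S1, a)

"abaa"


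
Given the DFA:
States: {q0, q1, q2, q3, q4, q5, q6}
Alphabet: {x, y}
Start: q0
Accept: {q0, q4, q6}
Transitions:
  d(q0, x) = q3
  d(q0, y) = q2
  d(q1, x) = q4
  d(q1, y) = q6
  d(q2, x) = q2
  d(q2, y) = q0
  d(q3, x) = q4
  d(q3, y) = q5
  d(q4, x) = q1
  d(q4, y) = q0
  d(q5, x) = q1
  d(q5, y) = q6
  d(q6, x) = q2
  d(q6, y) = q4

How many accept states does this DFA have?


Accept states listed: {q0, q4, q6}
Counting: q0(1) q4(2) q6(3)

3


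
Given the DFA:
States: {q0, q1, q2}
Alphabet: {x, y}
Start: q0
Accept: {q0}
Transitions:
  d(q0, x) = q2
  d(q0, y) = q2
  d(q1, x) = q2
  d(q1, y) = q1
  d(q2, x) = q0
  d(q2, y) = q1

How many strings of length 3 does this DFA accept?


Enumerating all length-3 strings:
  "xxx" -> q2 [reject]
  "xxy" -> q2 [reject]
  "xyx" -> q2 [reject]
  "xyy" -> q1 [reject]
  "yxx" -> q2 [reject]
  "yxy" -> q2 [reject]
  "yyx" -> q2 [reject]
  "yyy" -> q1 [reject]

0 out of 8


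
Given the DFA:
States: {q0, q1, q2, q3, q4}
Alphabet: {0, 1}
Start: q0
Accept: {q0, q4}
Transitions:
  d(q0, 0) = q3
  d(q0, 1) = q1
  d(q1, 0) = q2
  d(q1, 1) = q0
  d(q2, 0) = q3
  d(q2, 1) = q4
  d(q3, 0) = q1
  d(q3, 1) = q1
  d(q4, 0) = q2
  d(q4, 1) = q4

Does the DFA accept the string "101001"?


Trace: q0 -> q1 -> q2 -> q4 -> q2 -> q3 -> q1
Final state: q1
Accept states: {q0, q4}

No, rejected (final state q1 is not an accept state)


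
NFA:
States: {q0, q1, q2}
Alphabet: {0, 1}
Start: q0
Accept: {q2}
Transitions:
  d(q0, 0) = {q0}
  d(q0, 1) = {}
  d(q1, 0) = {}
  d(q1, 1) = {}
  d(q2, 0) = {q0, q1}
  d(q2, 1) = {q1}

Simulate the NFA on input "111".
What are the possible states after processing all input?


Start: {q0}
  --1--> {}
  --1--> {}
  --1--> {}

{} (empty set, no valid transitions)


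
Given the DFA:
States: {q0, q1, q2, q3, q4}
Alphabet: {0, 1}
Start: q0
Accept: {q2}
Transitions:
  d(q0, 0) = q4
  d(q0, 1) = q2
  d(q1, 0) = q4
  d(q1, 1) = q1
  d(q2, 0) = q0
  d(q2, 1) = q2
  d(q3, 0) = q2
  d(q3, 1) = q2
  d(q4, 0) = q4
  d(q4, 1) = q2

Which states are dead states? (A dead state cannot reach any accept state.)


Forward reachability from each state:
  q0 -> reaches accept state q2 (live)
  q1 -> reaches accept state q2 (live)
  q2 -> reaches accept state q2 (live)
  q3 -> reaches accept state q2 (live)
  q4 -> reaches accept state q2 (live)

None (all states can reach an accept state)


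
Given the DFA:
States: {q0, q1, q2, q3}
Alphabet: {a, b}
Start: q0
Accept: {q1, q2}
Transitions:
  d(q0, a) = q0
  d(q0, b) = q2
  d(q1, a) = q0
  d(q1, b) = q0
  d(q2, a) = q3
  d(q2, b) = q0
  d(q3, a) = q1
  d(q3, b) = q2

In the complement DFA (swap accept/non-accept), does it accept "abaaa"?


Trace: q0 -> q0 -> q2 -> q3 -> q1 -> q0
Final: q0
Original accept: {q1, q2}
Complement: q0 is not in original accept

Yes, complement accepts (original rejects)


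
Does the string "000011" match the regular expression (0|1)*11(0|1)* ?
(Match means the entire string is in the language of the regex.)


|string| = 6; first = '0'; last = '1'

Yes, "000011" matches (0|1)*11(0|1)*


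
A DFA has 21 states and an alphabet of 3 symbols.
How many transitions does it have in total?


Each state has exactly one transition per symbol.
21 * 3 = 63

63


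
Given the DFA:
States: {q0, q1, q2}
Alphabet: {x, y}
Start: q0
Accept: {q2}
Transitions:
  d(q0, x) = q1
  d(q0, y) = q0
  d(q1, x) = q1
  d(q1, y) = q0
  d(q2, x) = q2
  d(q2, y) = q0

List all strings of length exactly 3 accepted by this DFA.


All strings of length 3: 8 total
Accepted: 0

None


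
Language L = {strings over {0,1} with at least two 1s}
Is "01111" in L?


count('1') = 4

Yes, "01111" is in L


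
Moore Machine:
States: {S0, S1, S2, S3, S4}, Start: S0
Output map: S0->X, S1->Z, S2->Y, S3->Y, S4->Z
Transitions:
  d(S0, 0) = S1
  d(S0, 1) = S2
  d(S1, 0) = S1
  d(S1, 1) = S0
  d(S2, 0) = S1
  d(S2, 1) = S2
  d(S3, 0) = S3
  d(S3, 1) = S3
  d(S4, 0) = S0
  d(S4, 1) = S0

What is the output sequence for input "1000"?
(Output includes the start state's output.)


Start: S0 (output X)
  --1--> S2 (output Y)
  --0--> S1 (output Z)
  --0--> S1 (output Z)
  --0--> S1 (output Z)

"XYZZZ"


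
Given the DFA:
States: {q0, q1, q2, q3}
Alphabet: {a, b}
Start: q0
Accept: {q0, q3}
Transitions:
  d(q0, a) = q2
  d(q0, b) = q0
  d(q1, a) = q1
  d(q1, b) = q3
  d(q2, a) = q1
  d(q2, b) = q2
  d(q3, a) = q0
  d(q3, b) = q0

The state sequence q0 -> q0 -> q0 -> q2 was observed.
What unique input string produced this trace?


Trace back each transition to find the symbol:
  q0 --[b]--> q0
  q0 --[b]--> q0
  q0 --[a]--> q2

"bba"


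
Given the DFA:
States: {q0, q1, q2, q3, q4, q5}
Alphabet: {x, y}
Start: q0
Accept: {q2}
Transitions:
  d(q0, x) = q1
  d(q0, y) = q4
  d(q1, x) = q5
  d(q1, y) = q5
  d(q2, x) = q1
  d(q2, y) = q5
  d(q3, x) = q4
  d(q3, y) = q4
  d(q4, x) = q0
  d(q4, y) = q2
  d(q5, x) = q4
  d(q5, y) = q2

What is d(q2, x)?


Looking up transition d(q2, x)

q1


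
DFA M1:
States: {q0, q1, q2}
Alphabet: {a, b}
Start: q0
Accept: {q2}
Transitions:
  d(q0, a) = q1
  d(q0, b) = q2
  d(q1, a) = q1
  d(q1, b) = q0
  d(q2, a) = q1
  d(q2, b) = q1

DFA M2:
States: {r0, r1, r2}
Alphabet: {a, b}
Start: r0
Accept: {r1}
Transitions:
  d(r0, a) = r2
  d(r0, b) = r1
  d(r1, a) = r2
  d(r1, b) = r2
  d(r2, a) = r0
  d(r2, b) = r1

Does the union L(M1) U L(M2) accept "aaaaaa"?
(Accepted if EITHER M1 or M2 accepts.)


M1: final=q1 accepted=False
M2: final=r0 accepted=False

No, union rejects (neither accepts)


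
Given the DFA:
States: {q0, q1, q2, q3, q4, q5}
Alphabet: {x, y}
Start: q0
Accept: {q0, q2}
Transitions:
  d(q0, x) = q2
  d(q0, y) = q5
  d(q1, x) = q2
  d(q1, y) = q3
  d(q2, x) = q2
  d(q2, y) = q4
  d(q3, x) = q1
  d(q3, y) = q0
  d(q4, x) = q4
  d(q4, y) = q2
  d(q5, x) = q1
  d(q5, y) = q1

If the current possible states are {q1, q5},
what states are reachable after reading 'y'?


Apply transition on 'y' from each current state:
  d(q1, y) = q3
  d(q5, y) = q1

{q1, q3}


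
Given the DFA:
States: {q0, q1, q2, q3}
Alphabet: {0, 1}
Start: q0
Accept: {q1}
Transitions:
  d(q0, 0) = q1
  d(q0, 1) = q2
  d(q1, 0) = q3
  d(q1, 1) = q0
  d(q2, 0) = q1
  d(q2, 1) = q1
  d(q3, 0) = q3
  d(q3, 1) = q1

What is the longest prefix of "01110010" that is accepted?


Run the DFA, marking each prefix where the state is accepting:
  "" -> q0 [reject]
  "0" -> q1 [accept]
  "01" -> q0 [reject]
  "011" -> q2 [reject]
  "0111" -> q1 [accept]
  "01110" -> q3 [reject]
  "011100" -> q3 [reject]
  "0111001" -> q1 [accept]
  "01110010" -> q3 [reject]

"0111001"


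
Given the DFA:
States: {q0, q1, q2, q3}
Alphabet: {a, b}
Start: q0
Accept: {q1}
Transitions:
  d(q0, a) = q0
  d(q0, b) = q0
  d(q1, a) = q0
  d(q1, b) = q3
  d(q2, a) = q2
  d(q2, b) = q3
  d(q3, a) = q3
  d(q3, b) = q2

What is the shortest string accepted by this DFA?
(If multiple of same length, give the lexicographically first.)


BFS by string length (lex-first path to each state shown):
  len 0: q0<-""
  len 1: q0<-"a"
  len 2: q0<-"aa"
  len 3: q0<-"aaa"
  len 4: q0<-"aaaa"
  len 5: q0<-"aaaaa"
  len 6: q0<-"aaaaaa"
  len 7: q0<-"aaaaaaa"
  len 8: q0<-"aaaaaaaa"

No string accepted (empty language)


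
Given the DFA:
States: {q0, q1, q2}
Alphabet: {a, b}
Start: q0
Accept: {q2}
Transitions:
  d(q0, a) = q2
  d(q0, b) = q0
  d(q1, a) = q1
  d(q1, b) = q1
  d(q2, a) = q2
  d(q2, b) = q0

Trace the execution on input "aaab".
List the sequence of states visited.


Input: aaab
d(q0, a) = q2
d(q2, a) = q2
d(q2, a) = q2
d(q2, b) = q0


q0 -> q2 -> q2 -> q2 -> q0


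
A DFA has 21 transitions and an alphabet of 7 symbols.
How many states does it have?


Each state has exactly one transition per symbol.
states = transitions / |alphabet| = 21 / 7 = 3

3


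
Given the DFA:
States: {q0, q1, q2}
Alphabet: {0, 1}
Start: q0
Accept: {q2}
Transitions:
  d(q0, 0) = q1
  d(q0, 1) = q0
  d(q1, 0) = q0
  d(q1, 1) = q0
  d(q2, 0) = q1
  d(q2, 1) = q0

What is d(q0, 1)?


Looking up transition d(q0, 1)

q0


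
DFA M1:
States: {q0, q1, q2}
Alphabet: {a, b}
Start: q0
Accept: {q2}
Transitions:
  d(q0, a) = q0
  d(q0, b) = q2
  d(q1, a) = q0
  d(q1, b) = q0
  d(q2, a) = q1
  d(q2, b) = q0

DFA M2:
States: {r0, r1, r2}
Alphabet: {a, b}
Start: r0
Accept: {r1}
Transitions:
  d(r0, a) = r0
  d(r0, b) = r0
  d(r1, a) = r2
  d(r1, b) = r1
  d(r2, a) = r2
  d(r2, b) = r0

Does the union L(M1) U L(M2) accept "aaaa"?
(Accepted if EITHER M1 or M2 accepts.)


M1: final=q0 accepted=False
M2: final=r0 accepted=False

No, union rejects (neither accepts)


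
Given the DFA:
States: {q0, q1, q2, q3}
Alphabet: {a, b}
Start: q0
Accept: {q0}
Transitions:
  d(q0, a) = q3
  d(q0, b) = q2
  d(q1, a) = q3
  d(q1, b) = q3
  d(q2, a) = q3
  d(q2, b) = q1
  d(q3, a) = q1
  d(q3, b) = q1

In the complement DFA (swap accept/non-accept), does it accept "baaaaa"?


Trace: q0 -> q2 -> q3 -> q1 -> q3 -> q1 -> q3
Final: q3
Original accept: {q0}
Complement: q3 is not in original accept

Yes, complement accepts (original rejects)


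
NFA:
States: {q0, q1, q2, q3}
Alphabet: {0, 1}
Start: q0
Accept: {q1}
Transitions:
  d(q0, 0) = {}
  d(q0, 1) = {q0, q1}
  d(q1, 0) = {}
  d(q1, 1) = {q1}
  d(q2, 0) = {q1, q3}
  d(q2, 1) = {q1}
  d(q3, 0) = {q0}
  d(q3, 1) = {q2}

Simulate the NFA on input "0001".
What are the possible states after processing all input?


Start: {q0}
  --0--> {}
  --0--> {}
  --0--> {}
  --1--> {}

{} (empty set, no valid transitions)


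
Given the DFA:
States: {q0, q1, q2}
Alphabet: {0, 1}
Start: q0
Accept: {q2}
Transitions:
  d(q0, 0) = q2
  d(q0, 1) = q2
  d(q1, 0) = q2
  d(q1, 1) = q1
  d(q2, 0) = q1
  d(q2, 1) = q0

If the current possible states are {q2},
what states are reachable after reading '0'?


Apply transition on '0' from each current state:
  d(q2, 0) = q1

{q1}


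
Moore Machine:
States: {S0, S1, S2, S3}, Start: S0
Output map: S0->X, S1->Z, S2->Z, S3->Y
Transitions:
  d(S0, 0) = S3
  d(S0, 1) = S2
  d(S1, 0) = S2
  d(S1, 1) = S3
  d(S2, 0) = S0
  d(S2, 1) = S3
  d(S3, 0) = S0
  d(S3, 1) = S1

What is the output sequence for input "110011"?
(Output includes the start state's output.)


Start: S0 (output X)
  --1--> S2 (output Z)
  --1--> S3 (output Y)
  --0--> S0 (output X)
  --0--> S3 (output Y)
  --1--> S1 (output Z)
  --1--> S3 (output Y)

"XZYXYZY"


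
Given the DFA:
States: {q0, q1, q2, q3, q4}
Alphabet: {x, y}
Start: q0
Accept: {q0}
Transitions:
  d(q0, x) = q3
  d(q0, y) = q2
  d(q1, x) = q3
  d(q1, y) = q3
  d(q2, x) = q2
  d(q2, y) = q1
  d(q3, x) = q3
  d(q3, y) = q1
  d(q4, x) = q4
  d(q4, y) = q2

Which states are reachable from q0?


BFS from q0:
  layer 0: {q0}
  layer 1: {q2, q3}
  layer 2: {q1}

{q0, q1, q2, q3}


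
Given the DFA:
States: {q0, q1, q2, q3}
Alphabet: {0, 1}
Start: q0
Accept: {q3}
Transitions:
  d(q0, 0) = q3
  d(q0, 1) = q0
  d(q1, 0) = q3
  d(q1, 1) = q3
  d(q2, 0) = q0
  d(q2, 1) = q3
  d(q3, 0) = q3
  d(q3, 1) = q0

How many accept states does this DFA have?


Accept states listed: {q3}
Counting: q3(1)

1


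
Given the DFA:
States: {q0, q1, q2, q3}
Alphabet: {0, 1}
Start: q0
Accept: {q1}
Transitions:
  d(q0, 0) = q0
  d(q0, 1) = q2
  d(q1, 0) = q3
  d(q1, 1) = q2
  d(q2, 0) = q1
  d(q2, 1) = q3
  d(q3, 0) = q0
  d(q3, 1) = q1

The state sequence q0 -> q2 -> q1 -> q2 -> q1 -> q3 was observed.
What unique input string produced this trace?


Trace back each transition to find the symbol:
  q0 --[1]--> q2
  q2 --[0]--> q1
  q1 --[1]--> q2
  q2 --[0]--> q1
  q1 --[0]--> q3

"10100"


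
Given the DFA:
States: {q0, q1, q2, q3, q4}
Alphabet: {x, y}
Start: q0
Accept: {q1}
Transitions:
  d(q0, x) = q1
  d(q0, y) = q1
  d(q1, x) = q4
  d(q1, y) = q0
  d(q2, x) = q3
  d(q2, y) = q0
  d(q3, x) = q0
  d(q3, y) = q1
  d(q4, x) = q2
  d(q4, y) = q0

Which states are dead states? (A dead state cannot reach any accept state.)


Forward reachability from each state:
  q0 -> reaches accept state q1 (live)
  q1 -> reaches accept state q1 (live)
  q2 -> reaches accept state q1 (live)
  q3 -> reaches accept state q1 (live)
  q4 -> reaches accept state q1 (live)

None (all states can reach an accept state)


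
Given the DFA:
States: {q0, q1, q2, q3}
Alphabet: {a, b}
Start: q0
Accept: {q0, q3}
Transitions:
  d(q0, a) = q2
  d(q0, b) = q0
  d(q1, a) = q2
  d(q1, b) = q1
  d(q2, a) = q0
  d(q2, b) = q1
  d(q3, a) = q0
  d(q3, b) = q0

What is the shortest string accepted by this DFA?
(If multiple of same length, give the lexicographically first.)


BFS by string length (lex-first path to each state shown):
  len 0: q0<-""
Found accept state at length 0.

"" (empty string)


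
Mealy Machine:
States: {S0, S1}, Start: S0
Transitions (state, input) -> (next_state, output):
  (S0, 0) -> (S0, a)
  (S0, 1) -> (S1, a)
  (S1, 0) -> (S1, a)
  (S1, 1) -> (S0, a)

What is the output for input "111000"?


Step-by-step:
  (S0, 1) -> (S1, a)
  (S1, 1) -> (S0, a)
  (S0, 1) -> (S1, a)
  (S1, 0) -> (S1, a)
  (S1, 0) -> (S1, a)
  (S1, 0) -> (S1, a)

"aaaaaa"


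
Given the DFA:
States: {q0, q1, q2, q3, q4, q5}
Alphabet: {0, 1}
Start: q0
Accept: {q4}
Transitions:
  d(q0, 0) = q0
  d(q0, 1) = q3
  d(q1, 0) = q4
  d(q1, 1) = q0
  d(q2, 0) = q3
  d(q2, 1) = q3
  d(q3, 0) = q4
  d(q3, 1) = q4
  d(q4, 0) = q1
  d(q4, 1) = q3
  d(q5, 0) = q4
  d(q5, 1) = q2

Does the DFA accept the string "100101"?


Trace: q0 -> q3 -> q4 -> q1 -> q0 -> q0 -> q3
Final state: q3
Accept states: {q4}

No, rejected (final state q3 is not an accept state)


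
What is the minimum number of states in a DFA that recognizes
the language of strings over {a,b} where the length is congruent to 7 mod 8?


States track (length) mod 8.
Need 8 states: one per remainder 0..7; accept = remainder 7.

8


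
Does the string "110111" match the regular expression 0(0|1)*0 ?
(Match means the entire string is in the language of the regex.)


|string| = 6; first = '1'; last = '1'

No, "110111" does not match 0(0|1)*0


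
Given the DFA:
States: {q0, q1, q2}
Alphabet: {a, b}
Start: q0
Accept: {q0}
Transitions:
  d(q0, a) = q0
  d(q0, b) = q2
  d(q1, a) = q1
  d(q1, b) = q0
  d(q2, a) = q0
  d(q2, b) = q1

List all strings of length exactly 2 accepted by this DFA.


All strings of length 2: 4 total
Accepted: 2

"aa", "ba"


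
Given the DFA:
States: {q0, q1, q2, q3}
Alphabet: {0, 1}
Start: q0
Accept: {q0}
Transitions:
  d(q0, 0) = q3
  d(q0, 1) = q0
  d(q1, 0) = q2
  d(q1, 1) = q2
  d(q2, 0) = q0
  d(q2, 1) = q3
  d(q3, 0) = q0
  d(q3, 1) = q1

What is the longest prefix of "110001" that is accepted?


Run the DFA, marking each prefix where the state is accepting:
  "" -> q0 [accept]
  "1" -> q0 [accept]
  "11" -> q0 [accept]
  "110" -> q3 [reject]
  "1100" -> q0 [accept]
  "11000" -> q3 [reject]
  "110001" -> q1 [reject]

"1100"


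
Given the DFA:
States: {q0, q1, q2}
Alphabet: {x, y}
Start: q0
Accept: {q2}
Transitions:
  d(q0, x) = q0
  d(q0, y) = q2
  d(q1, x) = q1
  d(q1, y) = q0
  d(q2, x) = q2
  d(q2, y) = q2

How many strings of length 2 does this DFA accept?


Enumerating all length-2 strings:
  "xx" -> q0 [reject]
  "xy" -> q2 [accept]
  "yx" -> q2 [accept]
  "yy" -> q2 [accept]

3 out of 4


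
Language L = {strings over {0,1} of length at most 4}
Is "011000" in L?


length = 6

No, "011000" is not in L


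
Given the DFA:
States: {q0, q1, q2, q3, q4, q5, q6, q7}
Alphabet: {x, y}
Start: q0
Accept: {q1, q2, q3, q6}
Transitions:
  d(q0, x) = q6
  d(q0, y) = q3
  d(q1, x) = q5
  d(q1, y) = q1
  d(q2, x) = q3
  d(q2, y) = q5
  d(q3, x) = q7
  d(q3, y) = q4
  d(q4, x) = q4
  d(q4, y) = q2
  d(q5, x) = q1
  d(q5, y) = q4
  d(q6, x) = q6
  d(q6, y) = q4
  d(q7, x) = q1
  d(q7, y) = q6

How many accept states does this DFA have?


Accept states listed: {q1, q2, q3, q6}
Counting: q1(1) q2(2) q3(3) q6(4)

4


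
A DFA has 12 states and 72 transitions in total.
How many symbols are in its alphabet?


Each state has exactly one transition per symbol.
|alphabet| = transitions / states = 72 / 12 = 6

6


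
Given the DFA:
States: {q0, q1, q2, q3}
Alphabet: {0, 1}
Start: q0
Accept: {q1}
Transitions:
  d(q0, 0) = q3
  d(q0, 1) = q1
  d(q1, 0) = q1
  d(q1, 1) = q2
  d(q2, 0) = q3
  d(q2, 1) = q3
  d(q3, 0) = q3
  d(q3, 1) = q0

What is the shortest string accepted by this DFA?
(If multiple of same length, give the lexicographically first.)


BFS by string length (lex-first path to each state shown):
  len 0: q0<-""
  len 1: q1<-"1", q3<-"0"
Found accept state at length 1.

"1"


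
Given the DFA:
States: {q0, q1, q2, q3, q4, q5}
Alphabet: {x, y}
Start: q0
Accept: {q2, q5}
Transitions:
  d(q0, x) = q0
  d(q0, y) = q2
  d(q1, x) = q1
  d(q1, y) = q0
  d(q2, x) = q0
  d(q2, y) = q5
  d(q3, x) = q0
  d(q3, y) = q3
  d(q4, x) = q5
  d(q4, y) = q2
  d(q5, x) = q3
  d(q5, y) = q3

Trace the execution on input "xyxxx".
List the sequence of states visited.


Input: xyxxx
d(q0, x) = q0
d(q0, y) = q2
d(q2, x) = q0
d(q0, x) = q0
d(q0, x) = q0


q0 -> q0 -> q2 -> q0 -> q0 -> q0


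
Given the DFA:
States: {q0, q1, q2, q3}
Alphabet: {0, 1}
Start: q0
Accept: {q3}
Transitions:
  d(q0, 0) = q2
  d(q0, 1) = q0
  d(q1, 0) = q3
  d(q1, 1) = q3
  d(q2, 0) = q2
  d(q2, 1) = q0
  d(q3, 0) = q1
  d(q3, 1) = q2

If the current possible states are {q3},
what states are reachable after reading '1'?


Apply transition on '1' from each current state:
  d(q3, 1) = q2

{q2}


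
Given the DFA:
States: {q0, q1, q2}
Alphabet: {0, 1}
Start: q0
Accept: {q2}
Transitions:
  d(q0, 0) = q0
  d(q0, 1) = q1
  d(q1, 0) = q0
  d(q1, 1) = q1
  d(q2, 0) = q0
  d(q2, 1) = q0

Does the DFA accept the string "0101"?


Trace: q0 -> q0 -> q1 -> q0 -> q1
Final state: q1
Accept states: {q2}

No, rejected (final state q1 is not an accept state)


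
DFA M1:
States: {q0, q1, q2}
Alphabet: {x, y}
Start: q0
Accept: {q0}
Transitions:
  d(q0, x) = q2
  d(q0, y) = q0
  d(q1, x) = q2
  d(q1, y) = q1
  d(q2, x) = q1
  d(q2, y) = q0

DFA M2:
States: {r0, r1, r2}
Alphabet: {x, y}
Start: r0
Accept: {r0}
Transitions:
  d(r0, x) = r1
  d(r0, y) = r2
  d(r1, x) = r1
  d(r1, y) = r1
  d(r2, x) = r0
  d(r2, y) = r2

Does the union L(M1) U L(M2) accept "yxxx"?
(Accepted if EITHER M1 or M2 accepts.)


M1: final=q2 accepted=False
M2: final=r1 accepted=False

No, union rejects (neither accepts)


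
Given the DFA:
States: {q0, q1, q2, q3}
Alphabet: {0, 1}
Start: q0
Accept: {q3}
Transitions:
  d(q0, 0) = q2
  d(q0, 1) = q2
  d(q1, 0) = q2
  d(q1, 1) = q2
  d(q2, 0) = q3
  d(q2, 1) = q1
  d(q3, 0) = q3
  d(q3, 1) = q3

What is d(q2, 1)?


Looking up transition d(q2, 1)

q1


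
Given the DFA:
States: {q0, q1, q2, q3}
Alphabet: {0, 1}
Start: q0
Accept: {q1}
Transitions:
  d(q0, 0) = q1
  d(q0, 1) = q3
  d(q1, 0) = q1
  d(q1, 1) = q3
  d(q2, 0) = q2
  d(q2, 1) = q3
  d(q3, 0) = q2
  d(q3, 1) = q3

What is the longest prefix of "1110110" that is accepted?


Run the DFA, marking each prefix where the state is accepting:
  "" -> q0 [reject]
  "1" -> q3 [reject]
  "11" -> q3 [reject]
  "111" -> q3 [reject]
  "1110" -> q2 [reject]
  "11101" -> q3 [reject]
  "111011" -> q3 [reject]
  "1110110" -> q2 [reject]

No prefix is accepted


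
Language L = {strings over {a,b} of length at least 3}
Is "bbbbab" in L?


length = 6

Yes, "bbbbab" is in L


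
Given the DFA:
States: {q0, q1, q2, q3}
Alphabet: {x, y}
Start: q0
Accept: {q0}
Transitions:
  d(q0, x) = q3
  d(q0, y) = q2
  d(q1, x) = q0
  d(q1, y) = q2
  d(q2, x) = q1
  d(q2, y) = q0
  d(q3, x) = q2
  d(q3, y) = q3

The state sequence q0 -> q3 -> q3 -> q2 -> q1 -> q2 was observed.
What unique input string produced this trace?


Trace back each transition to find the symbol:
  q0 --[x]--> q3
  q3 --[y]--> q3
  q3 --[x]--> q2
  q2 --[x]--> q1
  q1 --[y]--> q2

"xyxxy"


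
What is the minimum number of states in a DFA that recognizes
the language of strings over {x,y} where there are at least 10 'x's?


States: count = 0, 1, ..., 9, and a final '>= 10' state.
Total: 10 + 1 = 11. Accept = '>= 10' state.

11


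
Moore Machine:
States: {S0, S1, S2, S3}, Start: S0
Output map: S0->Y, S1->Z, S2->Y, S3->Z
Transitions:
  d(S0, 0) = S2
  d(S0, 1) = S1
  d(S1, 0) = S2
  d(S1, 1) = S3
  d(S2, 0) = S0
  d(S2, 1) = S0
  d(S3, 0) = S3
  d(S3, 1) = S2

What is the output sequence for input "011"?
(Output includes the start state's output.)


Start: S0 (output Y)
  --0--> S2 (output Y)
  --1--> S0 (output Y)
  --1--> S1 (output Z)

"YYYZ"


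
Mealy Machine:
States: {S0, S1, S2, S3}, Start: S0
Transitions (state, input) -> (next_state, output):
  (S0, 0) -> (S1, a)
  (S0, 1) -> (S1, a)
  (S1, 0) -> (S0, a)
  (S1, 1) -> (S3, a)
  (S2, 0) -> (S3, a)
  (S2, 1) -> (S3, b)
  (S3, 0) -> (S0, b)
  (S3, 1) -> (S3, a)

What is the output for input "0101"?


Step-by-step:
  (S0, 0) -> (S1, a)
  (S1, 1) -> (S3, a)
  (S3, 0) -> (S0, b)
  (S0, 1) -> (S1, a)

"aaba"


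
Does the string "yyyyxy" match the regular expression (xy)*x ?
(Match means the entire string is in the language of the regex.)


|string| = 6; first = 'y'; last = 'y'

No, "yyyyxy" does not match (xy)*x


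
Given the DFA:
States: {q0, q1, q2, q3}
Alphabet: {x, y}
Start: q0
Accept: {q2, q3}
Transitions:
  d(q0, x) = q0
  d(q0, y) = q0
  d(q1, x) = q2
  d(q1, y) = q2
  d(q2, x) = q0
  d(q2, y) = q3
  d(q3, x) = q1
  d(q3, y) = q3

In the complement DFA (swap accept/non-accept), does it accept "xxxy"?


Trace: q0 -> q0 -> q0 -> q0 -> q0
Final: q0
Original accept: {q2, q3}
Complement: q0 is not in original accept

Yes, complement accepts (original rejects)


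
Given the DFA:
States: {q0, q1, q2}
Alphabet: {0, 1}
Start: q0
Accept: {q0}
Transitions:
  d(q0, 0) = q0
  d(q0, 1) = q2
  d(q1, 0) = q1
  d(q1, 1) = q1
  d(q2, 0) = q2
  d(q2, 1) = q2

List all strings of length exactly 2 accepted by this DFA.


All strings of length 2: 4 total
Accepted: 1

"00"


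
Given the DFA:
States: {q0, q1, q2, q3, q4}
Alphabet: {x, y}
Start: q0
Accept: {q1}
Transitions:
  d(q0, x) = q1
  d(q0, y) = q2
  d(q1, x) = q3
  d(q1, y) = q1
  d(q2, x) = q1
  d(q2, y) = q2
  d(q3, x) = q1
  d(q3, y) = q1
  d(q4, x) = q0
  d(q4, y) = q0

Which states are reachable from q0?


BFS from q0:
  layer 0: {q0}
  layer 1: {q1, q2}
  layer 2: {q3}

{q0, q1, q2, q3}


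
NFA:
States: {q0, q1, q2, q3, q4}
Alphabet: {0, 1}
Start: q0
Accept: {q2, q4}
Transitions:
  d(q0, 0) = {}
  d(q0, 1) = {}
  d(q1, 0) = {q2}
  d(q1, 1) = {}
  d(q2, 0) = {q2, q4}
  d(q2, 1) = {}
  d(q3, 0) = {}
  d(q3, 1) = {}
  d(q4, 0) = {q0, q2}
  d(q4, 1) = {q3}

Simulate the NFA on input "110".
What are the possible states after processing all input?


Start: {q0}
  --1--> {}
  --1--> {}
  --0--> {}

{} (empty set, no valid transitions)


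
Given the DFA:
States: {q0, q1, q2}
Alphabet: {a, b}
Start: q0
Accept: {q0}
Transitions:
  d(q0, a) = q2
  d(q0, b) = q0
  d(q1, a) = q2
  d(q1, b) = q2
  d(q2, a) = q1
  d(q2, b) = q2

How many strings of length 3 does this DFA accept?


Enumerating all length-3 strings:
  "aaa" -> q2 [reject]
  "aab" -> q2 [reject]
  "aba" -> q1 [reject]
  "abb" -> q2 [reject]
  "baa" -> q1 [reject]
  "bab" -> q2 [reject]
  "bba" -> q2 [reject]
  "bbb" -> q0 [accept]

1 out of 8


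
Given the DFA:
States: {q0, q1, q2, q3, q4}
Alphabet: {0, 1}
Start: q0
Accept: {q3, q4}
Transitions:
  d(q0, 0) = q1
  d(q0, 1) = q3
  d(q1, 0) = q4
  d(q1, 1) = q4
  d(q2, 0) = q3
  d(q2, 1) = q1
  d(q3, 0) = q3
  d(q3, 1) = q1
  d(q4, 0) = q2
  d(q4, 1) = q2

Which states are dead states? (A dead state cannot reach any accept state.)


Forward reachability from each state:
  q0 -> reaches accept state q3 (live)
  q1 -> reaches accept state q3 (live)
  q2 -> reaches accept state q3 (live)
  q3 -> reaches accept state q3 (live)
  q4 -> reaches accept state q3 (live)

None (all states can reach an accept state)


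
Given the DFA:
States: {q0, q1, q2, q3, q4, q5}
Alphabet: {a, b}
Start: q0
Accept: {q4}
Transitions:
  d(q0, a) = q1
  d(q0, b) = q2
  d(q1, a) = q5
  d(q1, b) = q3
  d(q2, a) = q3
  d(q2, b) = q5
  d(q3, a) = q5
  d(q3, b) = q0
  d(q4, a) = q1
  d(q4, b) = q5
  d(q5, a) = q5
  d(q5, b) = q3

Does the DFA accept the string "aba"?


Trace: q0 -> q1 -> q3 -> q5
Final state: q5
Accept states: {q4}

No, rejected (final state q5 is not an accept state)


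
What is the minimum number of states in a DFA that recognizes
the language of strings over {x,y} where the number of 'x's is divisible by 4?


States track (count of 'x') mod 4.
Need 4 states: one per remainder 0..3; accept = remainder 0.

4


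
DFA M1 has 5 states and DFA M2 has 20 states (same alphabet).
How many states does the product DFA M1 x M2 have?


Product construction pairs every M1 state with every M2 state.
5 * 20 = 100

100


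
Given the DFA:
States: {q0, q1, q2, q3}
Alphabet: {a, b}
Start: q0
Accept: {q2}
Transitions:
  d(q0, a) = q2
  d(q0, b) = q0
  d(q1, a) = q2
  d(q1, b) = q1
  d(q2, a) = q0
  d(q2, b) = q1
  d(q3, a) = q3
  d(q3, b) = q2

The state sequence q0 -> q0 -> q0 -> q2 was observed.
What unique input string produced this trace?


Trace back each transition to find the symbol:
  q0 --[b]--> q0
  q0 --[b]--> q0
  q0 --[a]--> q2

"bba"


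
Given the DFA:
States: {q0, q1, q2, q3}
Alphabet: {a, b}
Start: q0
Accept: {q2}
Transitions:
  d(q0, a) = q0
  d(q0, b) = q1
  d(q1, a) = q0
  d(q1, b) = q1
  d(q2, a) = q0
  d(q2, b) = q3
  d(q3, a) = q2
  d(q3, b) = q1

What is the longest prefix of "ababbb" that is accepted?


Run the DFA, marking each prefix where the state is accepting:
  "" -> q0 [reject]
  "a" -> q0 [reject]
  "ab" -> q1 [reject]
  "aba" -> q0 [reject]
  "abab" -> q1 [reject]
  "ababb" -> q1 [reject]
  "ababbb" -> q1 [reject]

No prefix is accepted


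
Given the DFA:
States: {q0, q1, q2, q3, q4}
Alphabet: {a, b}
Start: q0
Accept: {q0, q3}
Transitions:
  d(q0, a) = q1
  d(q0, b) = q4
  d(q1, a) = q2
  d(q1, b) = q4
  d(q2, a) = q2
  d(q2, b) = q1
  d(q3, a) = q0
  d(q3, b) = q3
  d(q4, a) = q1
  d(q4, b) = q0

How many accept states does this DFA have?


Accept states listed: {q0, q3}
Counting: q0(1) q3(2)

2


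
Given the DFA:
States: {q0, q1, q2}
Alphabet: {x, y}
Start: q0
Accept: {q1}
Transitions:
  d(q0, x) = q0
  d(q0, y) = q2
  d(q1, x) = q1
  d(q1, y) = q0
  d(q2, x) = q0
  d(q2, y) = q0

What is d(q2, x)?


Looking up transition d(q2, x)

q0


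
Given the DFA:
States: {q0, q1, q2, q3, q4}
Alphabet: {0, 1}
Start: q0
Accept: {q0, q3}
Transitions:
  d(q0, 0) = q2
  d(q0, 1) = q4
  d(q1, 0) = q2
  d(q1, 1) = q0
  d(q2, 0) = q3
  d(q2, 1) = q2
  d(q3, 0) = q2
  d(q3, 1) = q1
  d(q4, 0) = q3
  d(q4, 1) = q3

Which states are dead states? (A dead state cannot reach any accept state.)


Forward reachability from each state:
  q0 -> reaches accept state q0 (live)
  q1 -> reaches accept state q0 (live)
  q2 -> reaches accept state q0 (live)
  q3 -> reaches accept state q0 (live)
  q4 -> reaches accept state q0 (live)

None (all states can reach an accept state)


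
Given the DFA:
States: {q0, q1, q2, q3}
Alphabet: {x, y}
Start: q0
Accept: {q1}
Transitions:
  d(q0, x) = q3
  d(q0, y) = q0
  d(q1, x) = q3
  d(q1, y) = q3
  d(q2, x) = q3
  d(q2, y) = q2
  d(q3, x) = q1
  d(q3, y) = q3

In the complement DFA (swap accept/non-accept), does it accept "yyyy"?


Trace: q0 -> q0 -> q0 -> q0 -> q0
Final: q0
Original accept: {q1}
Complement: q0 is not in original accept

Yes, complement accepts (original rejects)


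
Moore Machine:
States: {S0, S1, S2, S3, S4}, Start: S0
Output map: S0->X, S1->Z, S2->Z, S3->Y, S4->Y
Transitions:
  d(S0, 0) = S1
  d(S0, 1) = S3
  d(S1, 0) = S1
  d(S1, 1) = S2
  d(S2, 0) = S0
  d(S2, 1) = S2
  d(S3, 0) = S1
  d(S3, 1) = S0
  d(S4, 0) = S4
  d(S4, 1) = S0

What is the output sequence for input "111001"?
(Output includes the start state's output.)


Start: S0 (output X)
  --1--> S3 (output Y)
  --1--> S0 (output X)
  --1--> S3 (output Y)
  --0--> S1 (output Z)
  --0--> S1 (output Z)
  --1--> S2 (output Z)

"XYXYZZZ"


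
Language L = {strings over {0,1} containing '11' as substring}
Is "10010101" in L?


'11' does not occur

No, "10010101" is not in L


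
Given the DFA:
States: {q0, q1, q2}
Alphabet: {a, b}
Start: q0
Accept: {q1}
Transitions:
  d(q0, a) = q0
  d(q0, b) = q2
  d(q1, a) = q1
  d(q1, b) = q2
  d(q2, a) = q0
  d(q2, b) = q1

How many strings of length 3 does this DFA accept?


Enumerating all length-3 strings:
  "aaa" -> q0 [reject]
  "aab" -> q2 [reject]
  "aba" -> q0 [reject]
  "abb" -> q1 [accept]
  "baa" -> q0 [reject]
  "bab" -> q2 [reject]
  "bba" -> q1 [accept]
  "bbb" -> q2 [reject]

2 out of 8


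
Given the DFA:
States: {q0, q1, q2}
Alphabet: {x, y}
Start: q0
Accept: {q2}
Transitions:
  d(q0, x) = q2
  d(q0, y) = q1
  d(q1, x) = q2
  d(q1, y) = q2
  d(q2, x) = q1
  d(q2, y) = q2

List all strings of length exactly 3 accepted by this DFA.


All strings of length 3: 8 total
Accepted: 5

"xxx", "xxy", "xyy", "yxy", "yyy"


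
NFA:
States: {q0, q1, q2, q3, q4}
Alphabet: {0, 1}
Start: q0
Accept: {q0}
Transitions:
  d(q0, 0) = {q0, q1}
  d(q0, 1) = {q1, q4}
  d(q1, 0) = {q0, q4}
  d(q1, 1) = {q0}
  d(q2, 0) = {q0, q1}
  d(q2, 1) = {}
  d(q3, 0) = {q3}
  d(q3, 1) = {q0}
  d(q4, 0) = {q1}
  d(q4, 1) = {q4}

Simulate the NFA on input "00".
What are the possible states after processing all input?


Start: {q0}
  --0--> {q0, q1}
  --0--> {q0, q1, q4}

{q0, q1, q4}


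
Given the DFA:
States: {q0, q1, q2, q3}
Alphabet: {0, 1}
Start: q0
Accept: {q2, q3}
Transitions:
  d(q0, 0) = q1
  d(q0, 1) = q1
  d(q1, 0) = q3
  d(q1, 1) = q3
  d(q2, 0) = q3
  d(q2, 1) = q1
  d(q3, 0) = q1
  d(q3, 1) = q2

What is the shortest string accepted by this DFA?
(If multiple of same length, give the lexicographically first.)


BFS by string length (lex-first path to each state shown):
  len 0: q0<-""
  len 1: q1<-"0"
  len 2: q3<-"00"
Found accept state at length 2.

"00"


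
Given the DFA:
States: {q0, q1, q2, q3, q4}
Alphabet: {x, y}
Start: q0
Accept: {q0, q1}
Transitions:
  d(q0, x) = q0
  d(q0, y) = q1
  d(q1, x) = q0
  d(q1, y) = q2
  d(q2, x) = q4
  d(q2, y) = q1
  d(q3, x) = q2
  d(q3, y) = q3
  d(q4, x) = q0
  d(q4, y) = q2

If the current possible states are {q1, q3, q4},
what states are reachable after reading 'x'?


Apply transition on 'x' from each current state:
  d(q1, x) = q0
  d(q3, x) = q2
  d(q4, x) = q0

{q0, q2}


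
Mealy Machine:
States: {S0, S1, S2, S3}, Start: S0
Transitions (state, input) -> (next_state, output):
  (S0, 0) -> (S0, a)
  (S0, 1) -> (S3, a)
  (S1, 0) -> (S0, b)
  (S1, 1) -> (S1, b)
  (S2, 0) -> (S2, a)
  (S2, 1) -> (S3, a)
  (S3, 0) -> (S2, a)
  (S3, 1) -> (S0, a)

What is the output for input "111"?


Step-by-step:
  (S0, 1) -> (S3, a)
  (S3, 1) -> (S0, a)
  (S0, 1) -> (S3, a)

"aaa"


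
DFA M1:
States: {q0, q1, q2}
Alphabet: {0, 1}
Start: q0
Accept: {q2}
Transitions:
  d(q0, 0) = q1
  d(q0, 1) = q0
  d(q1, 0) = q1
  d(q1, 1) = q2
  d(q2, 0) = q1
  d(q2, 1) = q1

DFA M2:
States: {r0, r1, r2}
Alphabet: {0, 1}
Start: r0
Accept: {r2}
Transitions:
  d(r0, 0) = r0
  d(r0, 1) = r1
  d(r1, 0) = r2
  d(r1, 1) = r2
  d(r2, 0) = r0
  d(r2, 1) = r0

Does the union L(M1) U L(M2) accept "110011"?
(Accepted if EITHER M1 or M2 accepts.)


M1: final=q1 accepted=False
M2: final=r2 accepted=True

Yes, union accepts


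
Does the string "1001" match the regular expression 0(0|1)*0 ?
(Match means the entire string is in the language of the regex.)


|string| = 4; first = '1'; last = '1'

No, "1001" does not match 0(0|1)*0


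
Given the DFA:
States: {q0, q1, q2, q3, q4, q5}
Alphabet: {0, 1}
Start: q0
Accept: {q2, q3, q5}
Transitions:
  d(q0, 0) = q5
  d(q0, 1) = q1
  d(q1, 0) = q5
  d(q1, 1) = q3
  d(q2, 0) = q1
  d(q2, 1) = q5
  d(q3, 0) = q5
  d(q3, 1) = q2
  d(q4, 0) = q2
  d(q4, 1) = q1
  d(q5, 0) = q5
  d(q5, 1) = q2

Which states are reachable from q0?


BFS from q0:
  layer 0: {q0}
  layer 1: {q1, q5}
  layer 2: {q2, q3}

{q0, q1, q2, q3, q5}


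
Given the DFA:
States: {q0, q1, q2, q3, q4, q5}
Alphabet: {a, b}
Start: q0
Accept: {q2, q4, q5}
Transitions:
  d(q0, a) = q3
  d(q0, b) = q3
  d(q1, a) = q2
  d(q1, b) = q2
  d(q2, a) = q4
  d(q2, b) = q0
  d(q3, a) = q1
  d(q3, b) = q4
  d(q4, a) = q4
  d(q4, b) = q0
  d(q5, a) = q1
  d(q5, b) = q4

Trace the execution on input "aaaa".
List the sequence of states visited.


Input: aaaa
d(q0, a) = q3
d(q3, a) = q1
d(q1, a) = q2
d(q2, a) = q4


q0 -> q3 -> q1 -> q2 -> q4


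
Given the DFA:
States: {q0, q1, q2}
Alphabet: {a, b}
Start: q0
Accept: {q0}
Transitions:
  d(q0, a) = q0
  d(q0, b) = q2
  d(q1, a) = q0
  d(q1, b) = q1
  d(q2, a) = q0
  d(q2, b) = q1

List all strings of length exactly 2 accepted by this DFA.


All strings of length 2: 4 total
Accepted: 2

"aa", "ba"


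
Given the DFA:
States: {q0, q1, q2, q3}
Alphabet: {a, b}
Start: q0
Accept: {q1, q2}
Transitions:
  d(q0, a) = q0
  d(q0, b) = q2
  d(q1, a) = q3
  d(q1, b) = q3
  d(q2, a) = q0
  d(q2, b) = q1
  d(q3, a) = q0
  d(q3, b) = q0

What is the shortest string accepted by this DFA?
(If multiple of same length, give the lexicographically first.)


BFS by string length (lex-first path to each state shown):
  len 0: q0<-""
  len 1: q0<-"a", q2<-"b"
Found accept state at length 1.

"b"


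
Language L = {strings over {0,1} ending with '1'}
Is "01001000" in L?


last symbol = '0'

No, "01001000" is not in L


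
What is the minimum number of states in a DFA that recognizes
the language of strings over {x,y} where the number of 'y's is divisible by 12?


States track (count of 'y') mod 12.
Need 12 states: one per remainder 0..11; accept = remainder 0.

12


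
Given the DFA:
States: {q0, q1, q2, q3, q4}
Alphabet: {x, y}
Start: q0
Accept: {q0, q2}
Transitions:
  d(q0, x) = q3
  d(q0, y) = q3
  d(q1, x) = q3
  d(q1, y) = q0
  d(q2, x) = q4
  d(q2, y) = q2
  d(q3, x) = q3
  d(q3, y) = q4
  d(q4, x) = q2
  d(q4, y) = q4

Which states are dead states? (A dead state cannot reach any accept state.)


Forward reachability from each state:
  q0 -> reaches accept state q0 (live)
  q1 -> reaches accept state q0 (live)
  q2 -> reaches accept state q2 (live)
  q3 -> reaches accept state q2 (live)
  q4 -> reaches accept state q2 (live)

None (all states can reach an accept state)


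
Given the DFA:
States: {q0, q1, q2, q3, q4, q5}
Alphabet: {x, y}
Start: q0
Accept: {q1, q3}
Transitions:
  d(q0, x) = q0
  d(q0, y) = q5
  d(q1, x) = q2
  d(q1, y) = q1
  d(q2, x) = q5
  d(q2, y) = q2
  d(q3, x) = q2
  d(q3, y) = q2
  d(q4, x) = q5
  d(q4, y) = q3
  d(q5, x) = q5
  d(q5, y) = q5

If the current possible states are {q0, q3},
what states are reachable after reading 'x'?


Apply transition on 'x' from each current state:
  d(q0, x) = q0
  d(q3, x) = q2

{q0, q2}


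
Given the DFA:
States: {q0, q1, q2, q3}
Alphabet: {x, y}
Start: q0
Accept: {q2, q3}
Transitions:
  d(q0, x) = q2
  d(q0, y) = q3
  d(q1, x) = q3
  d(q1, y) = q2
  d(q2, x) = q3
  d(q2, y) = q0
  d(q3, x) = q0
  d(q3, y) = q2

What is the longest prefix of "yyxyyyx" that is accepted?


Run the DFA, marking each prefix where the state is accepting:
  "" -> q0 [reject]
  "y" -> q3 [accept]
  "yy" -> q2 [accept]
  "yyx" -> q3 [accept]
  "yyxy" -> q2 [accept]
  "yyxyy" -> q0 [reject]
  "yyxyyy" -> q3 [accept]
  "yyxyyyx" -> q0 [reject]

"yyxyyy"
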